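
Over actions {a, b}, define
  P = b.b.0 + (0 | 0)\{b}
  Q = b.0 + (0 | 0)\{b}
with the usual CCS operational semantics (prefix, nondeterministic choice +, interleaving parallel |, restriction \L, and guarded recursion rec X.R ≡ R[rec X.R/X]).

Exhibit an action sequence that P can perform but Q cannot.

bb

Reachable graph of P (3 states):
  u0 = b.b.0 + (0 | 0)\{b} → --b--▸ u1
  u1 = b.0 → --b--▸ u2
  u2 = 0 → deadlocked
Reachable graph of Q (2 states):
  v0 = b.0 + (0 | 0)\{b} → --b--▸ v1
  v1 = 0 → deadlocked
Run σ = ⟨bb⟩ on P: start {u0}
  step 1 (b): {u1}
  step 2 (b): {u2}
  P completes σ.
Run σ = ⟨bb⟩ on Q: start {v0}
  step 1 (b): {v1}
  step 2 (b): ∅ (Q stuck)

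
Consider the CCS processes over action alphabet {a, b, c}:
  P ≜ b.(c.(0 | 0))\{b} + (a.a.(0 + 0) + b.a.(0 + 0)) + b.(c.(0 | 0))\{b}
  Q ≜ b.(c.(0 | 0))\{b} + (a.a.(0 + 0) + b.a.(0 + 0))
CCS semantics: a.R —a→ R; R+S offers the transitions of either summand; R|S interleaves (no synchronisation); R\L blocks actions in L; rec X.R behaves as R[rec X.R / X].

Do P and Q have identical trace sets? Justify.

traces(P) = traces(Q)

LTS(P): 5 reachable states
  m0 = b.(c.(0 | 0))\{b} + (a.a.(0 + 0) + b.a.(0 + 0)) + b.(c.(0 | 0))\{b} has moves ··a··> m1, ··b··> m1, ··b··> m2
  m1 = a.(0 + 0) has moves ··a··> m3
  m2 = (c.(0 | 0))\{b} has moves ··c··> m4
  m3 = 0 + 0 has moves deadlocked
  m4 = (0 | 0)\{b} has moves deadlocked
LTS(Q): 5 reachable states
  n0 = b.(c.(0 | 0))\{b} + (a.a.(0 + 0) + b.a.(0 + 0)) has moves ··a··> n1, ··b··> n1, ··b··> n2
  n1 = a.(0 + 0) has moves ··a··> n3
  n2 = (c.(0 | 0))\{b} has moves ··c··> n4
  n3 = 0 + 0 has moves deadlocked
  n4 = (0 | 0)\{b} has moves deadlocked
Bisimilarity quotient blocks:
  B0 = {m0, n0}
  B1 = {m2, n2}
  B2 = {m3, m4, n3, n4}
  B3 = {m1, n1}
m0 ∈ B0, n0 ∈ B0 → same block
Bisimilar ⇒ trace-equivalent.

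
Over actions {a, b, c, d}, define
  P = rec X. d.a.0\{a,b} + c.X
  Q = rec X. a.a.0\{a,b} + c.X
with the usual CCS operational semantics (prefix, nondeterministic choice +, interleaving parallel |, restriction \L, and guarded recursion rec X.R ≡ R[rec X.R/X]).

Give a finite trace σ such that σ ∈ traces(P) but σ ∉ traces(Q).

d

LTS(P): 3 reachable states
  s0 = rec X. d.a.0\{a,b} + c.X has moves =c=> s0, =d=> s1
  s1 = a.0\{a,b} has moves =a=> s2
  s2 = 0\{a,b} has moves ∅
LTS(Q): 3 reachable states
  t0 = rec X. a.a.0\{a,b} + c.X has moves =a=> t1, =c=> t0
  t1 = a.0\{a,b} has moves =a=> t2
  t2 = 0\{a,b} has moves ∅
Executing d from P (initial set {s0}):
  after d @ step 1: {s1}
  ✓ P
Executing d from Q (initial set {t0}):
  after d @ step 1: no successor for Q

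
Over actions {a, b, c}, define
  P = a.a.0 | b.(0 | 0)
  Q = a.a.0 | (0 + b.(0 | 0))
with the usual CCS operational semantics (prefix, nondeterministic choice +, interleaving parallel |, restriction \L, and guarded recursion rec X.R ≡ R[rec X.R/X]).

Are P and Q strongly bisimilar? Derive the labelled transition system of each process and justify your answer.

P ~ Q

P's transition system — 6 states:
  u0 = a.a.0 | b.(0 | 0) ⊢ —a→ u1, —b→ u2
  u1 = a.0 | b.(0 | 0) ⊢ —a→ u3, —b→ u4
  u2 = a.a.0 | (0 | 0) ⊢ —a→ u4
  u3 = 0 | b.(0 | 0) ⊢ —b→ u5
  u4 = a.0 | (0 | 0) ⊢ —a→ u5
  u5 = 0 | (0 | 0) ⊢ (no moves)
Q's transition system — 6 states:
  v0 = a.a.0 | (0 + b.(0 | 0)) ⊢ —a→ v1, —b→ v2
  v1 = a.0 | (0 + b.(0 | 0)) ⊢ —a→ v3, —b→ v4
  v2 = a.a.0 | (0 | 0) ⊢ —a→ v4
  v3 = 0 | (0 + b.(0 | 0)) ⊢ —b→ v5
  v4 = a.0 | (0 | 0) ⊢ —a→ v5
  v5 = 0 | (0 | 0) ⊢ (no moves)
Bisimilarity quotient blocks:
  B0 = {u0, v0}
  B1 = {u1, v1}
  B2 = {u3, v3}
  B3 = {u5, v5}
  B4 = {u4, v4}
  B5 = {u2, v2}
u0 ∈ B0, v0 ∈ B0 → same block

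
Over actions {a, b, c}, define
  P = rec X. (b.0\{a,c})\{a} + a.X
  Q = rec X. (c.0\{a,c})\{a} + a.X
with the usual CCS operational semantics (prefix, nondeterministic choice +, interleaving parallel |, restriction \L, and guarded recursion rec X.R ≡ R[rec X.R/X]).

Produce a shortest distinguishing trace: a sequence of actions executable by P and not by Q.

Reachable graph of P (2 states):
  p0 = rec X. (b.0\{a,c})\{a} + a.X has moves —a→ p0, —b→ p1
  p1 = 0\{a,c}\{a} has moves deadlocked
Reachable graph of Q (2 states):
  q0 = rec X. (c.0\{a,c})\{a} + a.X has moves —a→ q0, —c→ q1
  q1 = 0\{a,c}\{a} has moves deadlocked
Executing b from P (initial set {p0}):
  step 1 (b): {p1}
  ✓ P
Executing b from Q (initial set {q0}):
  step 1 (b): ∅  — Q cannot continue

b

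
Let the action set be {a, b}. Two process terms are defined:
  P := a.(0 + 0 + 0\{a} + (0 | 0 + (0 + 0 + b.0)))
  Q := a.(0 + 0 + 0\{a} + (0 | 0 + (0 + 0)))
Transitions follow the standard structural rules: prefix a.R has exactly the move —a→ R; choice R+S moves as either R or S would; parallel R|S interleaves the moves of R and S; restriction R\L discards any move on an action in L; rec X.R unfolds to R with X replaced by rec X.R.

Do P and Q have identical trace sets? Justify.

trace-distinct — witness ⟨ab⟩

P's transition system — 3 states:
  s0 = a.(0 + 0 + 0\{a} + (0 | 0 + (0 + 0 + b.0))) → -a-> s1
  s1 = 0 + 0 + 0\{a} + (0 | 0 + (0 + 0 + b.0)) → -b-> s2
  s2 = 0 → ·
Q's transition system — 2 states:
  t0 = a.(0 + 0 + 0\{a} + (0 | 0 + (0 + 0))) → -a-> t1
  t1 = 0 + 0 + 0\{a} + (0 | 0 + (0 + 0)) → ·
Executing ab from P (initial set {s0}):
  [1] a ⇒ {s1}
  [2] b ⇒ {s2}
  ✓ P
Executing ab from Q (initial set {t0}):
  [1] a ⇒ {t1}
  [2] b ⇒ no successor for Q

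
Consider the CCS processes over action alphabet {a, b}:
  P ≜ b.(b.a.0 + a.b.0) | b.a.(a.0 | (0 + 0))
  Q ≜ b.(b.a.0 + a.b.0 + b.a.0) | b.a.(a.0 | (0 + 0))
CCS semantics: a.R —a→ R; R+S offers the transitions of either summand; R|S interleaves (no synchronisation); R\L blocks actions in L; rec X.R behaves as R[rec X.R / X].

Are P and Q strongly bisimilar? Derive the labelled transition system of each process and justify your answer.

LTS(P): 20 reachable states
  p0 = b.(b.a.0 + a.b.0) | b.a.(a.0 | (0 + 0)) | ··b··> p1, ··b··> p2
  p1 = (b.a.0 + a.b.0) | b.a.(a.0 | (0 + 0)) | ··a··> p3, ··b··> p4, ··b··> p5
  p2 = b.(b.a.0 + a.b.0) | a.(a.0 | (0 + 0)) | ··a··> p6, ··b··> p4
  p3 = b.0 | b.a.(a.0 | (0 + 0)) | ··b··> p7, ··b··> p8
  p4 = (b.a.0 + a.b.0) | a.(a.0 | (0 + 0)) | ··a··> p8, ··a··> p9, ··b··> p10
  p5 = a.0 | b.a.(a.0 | (0 + 0)) | ··a··> p7, ··b··> p10
  p6 = b.(b.a.0 + a.b.0) | (a.0 | (0 + 0)) | ··a··> p11, ··b··> p9
  p7 = 0 | b.a.(a.0 | (0 + 0)) | ··b··> p12
  p8 = b.0 | a.(a.0 | (0 + 0)) | ··a··> p13, ··b··> p12
  p9 = (b.a.0 + a.b.0) | (a.0 | (0 + 0)) | ··a··> p13, ··a··> p14, ··b··> p15
  p10 = a.0 | a.(a.0 | (0 + 0)) | ··a··> p12, ··a··> p15
  p11 = b.(b.a.0 + a.b.0) | (0 | (0 + 0)) | ··b··> p14
  p12 = 0 | a.(a.0 | (0 + 0)) | ··a··> p16
  p13 = b.0 | (a.0 | (0 + 0)) | ··a··> p17, ··b··> p16
  p14 = (b.a.0 + a.b.0) | (0 | (0 + 0)) | ··a··> p17, ··b··> p18
  p15 = a.0 | (a.0 | (0 + 0)) | ··a··> p16, ··a··> p18
  p16 = 0 | (a.0 | (0 + 0)) | ··a··> p19
  p17 = b.0 | (0 | (0 + 0)) | ··b··> p19
  p18 = a.0 | (0 | (0 + 0)) | ··a··> p19
  p19 = 0 | (0 | (0 + 0)) | stopped
LTS(Q): 20 reachable states
  q0 = b.(b.a.0 + a.b.0 + b.a.0) | b.a.(a.0 | (0 + 0)) | ··b··> q1, ··b··> q2
  q1 = (b.a.0 + a.b.0 + b.a.0) | b.a.(a.0 | (0 + 0)) | ··a··> q3, ··b··> q4, ··b··> q5
  q2 = b.(b.a.0 + a.b.0 + b.a.0) | a.(a.0 | (0 + 0)) | ··a··> q6, ··b··> q4
  q3 = b.0 | b.a.(a.0 | (0 + 0)) | ··b··> q7, ··b··> q8
  q4 = (b.a.0 + a.b.0 + b.a.0) | a.(a.0 | (0 + 0)) | ··a··> q8, ··a··> q9, ··b··> q10
  q5 = a.0 | b.a.(a.0 | (0 + 0)) | ··a··> q7, ··b··> q10
  q6 = b.(b.a.0 + a.b.0 + b.a.0) | (a.0 | (0 + 0)) | ··a··> q11, ··b··> q9
  q7 = 0 | b.a.(a.0 | (0 + 0)) | ··b··> q12
  q8 = b.0 | a.(a.0 | (0 + 0)) | ··a··> q13, ··b··> q12
  q9 = (b.a.0 + a.b.0 + b.a.0) | (a.0 | (0 + 0)) | ··a··> q13, ··a··> q14, ··b··> q15
  q10 = a.0 | a.(a.0 | (0 + 0)) | ··a··> q12, ··a··> q15
  q11 = b.(b.a.0 + a.b.0 + b.a.0) | (0 | (0 + 0)) | ··b··> q14
  q12 = 0 | a.(a.0 | (0 + 0)) | ··a··> q16
  q13 = b.0 | (a.0 | (0 + 0)) | ··a··> q17, ··b··> q16
  q14 = (b.a.0 + a.b.0 + b.a.0) | (0 | (0 + 0)) | ··a··> q17, ··b··> q18
  q15 = a.0 | (a.0 | (0 + 0)) | ··a··> q16, ··a··> q18
  q16 = 0 | (a.0 | (0 + 0)) | ··a··> q19
  q17 = b.0 | (0 | (0 + 0)) | ··b··> q19
  q18 = a.0 | (0 | (0 + 0)) | ··a··> q19
  q19 = 0 | (0 | (0 + 0)) | stopped
Bisimilarity quotient blocks:
  B0 = {p0, q0}
  B1 = {p1, q1}
  B2 = {p3, q3}
  B3 = {p7, q7}
  B4 = {p12, p15, q12, q15}
  B5 = {p16, p18, q16, q18}
  B6 = {p19, q19}
  B7 = {p8, p9, q8, q9}
  B8 = {p13, p14, q13, q14}
  B9 = {p17, q17}
  B10 = {p4, q4}
  B11 = {p10, q10}
  B12 = {p5, q5}
  B13 = {p2, q2}
  B14 = {p6, q6}
  B15 = {p11, q11}
p0 ∈ B0, q0 ∈ B0 → same block

YES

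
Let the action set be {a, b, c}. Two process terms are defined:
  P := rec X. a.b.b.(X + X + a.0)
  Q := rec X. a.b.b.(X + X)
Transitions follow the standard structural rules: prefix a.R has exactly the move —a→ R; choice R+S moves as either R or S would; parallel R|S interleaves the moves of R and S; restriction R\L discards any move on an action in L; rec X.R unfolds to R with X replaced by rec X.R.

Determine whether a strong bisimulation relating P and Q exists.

not bisimilar

Reachable graph of P (5 states):
  p0 = rec X. a.b.b.(X + X + a.0) ⊢ --a--▸ p1
  p1 = b.b.((rec X. a.b.b.(X + X + a.0)) + (rec X. a.b.b.(X + X + a.0)) + a.0) ⊢ --b--▸ p2
  p2 = b.((rec X. a.b.b.(X + X + a.0)) + (rec X. a.b.b.(X + X + a.0)) + a.0) ⊢ --b--▸ p3
  p3 = (rec X. a.b.b.(X + X + a.0)) + (rec X. a.b.b.(X + X + a.0)) + a.0 ⊢ --a--▸ p1, --a--▸ p4
  p4 = 0 ⊢ deadlocked
Reachable graph of Q (4 states):
  q0 = rec X. a.b.b.(X + X) ⊢ --a--▸ q1
  q1 = b.b.((rec X. a.b.b.(X + X)) + (rec X. a.b.b.(X + X))) ⊢ --b--▸ q2
  q2 = b.((rec X. a.b.b.(X + X)) + (rec X. a.b.b.(X + X))) ⊢ --b--▸ q3
  q3 = (rec X. a.b.b.(X + X)) + (rec X. a.b.b.(X + X)) ⊢ --a--▸ q1
Bisimilarity quotient blocks:
  B0 = {p0}
  B1 = {p1}
  B2 = {p2}
  B3 = {p3}
  B4 = {p4}
  B5 = {q0, q3}
  B6 = {q1}
  B7 = {q2}
p0 ∈ B0, q0 ∈ B5 → different blocks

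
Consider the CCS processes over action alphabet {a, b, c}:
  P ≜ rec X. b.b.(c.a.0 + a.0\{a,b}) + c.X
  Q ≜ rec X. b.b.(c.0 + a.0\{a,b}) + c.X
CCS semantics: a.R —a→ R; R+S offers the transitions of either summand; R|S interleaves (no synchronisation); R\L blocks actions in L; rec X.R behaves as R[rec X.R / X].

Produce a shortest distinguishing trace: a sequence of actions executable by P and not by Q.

Reachable graph of P (6 states):
  s0 = rec X. b.b.(c.a.0 + a.0\{a,b}) + c.X → =b=> s1, =c=> s0
  s1 = b.(c.a.0 + a.0\{a,b}) → =b=> s2
  s2 = c.a.0 + a.0\{a,b} → =a=> s3, =c=> s4
  s3 = 0\{a,b} → stopped
  s4 = a.0 → =a=> s5
  s5 = 0 → stopped
Reachable graph of Q (5 states):
  t0 = rec X. b.b.(c.0 + a.0\{a,b}) + c.X → =b=> t1, =c=> t0
  t1 = b.(c.0 + a.0\{a,b}) → =b=> t2
  t2 = c.0 + a.0\{a,b} → =a=> t3, =c=> t4
  t3 = 0\{a,b} → stopped
  t4 = 0 → stopped
Executing bbca from P (initial set {s0}):
  step 1 (b): {s1}
  step 2 (b): {s2}
  step 3 (c): {s4}
  step 4 (a): {s5}
  ✓ P
Executing bbca from Q (initial set {t0}):
  step 1 (b): {t1}
  step 2 (b): {t2}
  step 3 (c): {t4}
  step 4 (a): ∅ (Q stuck)

bbca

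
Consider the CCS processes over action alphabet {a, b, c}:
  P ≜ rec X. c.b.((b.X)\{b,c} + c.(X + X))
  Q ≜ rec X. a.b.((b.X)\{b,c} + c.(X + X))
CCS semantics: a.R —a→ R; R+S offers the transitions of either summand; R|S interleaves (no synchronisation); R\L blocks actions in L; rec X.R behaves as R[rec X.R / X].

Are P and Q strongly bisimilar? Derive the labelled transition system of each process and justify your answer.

P ≁ Q

LTS(P): 4 reachable states
  s0 = rec X. c.b.((b.X)\{b,c} + c.(X + X)) has moves --c--▸ s1
  s1 = b.((b.(rec X. c.b.((b.X)\{b,c} + c.(X + X))))\{b,c} + c.((rec X. c.b.((b.X)\{b,c} + c.(X + X))) + (rec X. c.b.((b.X)\{b,c} + c.(X + X))))) has moves --b--▸ s2
  s2 = (b.(rec X. c.b.((b.X)\{b,c} + c.(X + X))))\{b,c} + c.((rec X. c.b.((b.X)\{b,c} + c.(X + X))) + (rec X. c.b.((b.X)\{b,c} + c.(X + X)))) has moves --c--▸ s3
  s3 = (rec X. c.b.((b.X)\{b,c} + c.(X + X))) + (rec X. c.b.((b.X)\{b,c} + c.(X + X))) has moves --c--▸ s1
LTS(Q): 4 reachable states
  t0 = rec X. a.b.((b.X)\{b,c} + c.(X + X)) has moves --a--▸ t1
  t1 = b.((b.(rec X. a.b.((b.X)\{b,c} + c.(X + X))))\{b,c} + c.((rec X. a.b.((b.X)\{b,c} + c.(X + X))) + (rec X. a.b.((b.X)\{b,c} + c.(X + X))))) has moves --b--▸ t2
  t2 = (b.(rec X. a.b.((b.X)\{b,c} + c.(X + X))))\{b,c} + c.((rec X. a.b.((b.X)\{b,c} + c.(X + X))) + (rec X. a.b.((b.X)\{b,c} + c.(X + X)))) has moves --c--▸ t3
  t3 = (rec X. a.b.((b.X)\{b,c} + c.(X + X))) + (rec X. a.b.((b.X)\{b,c} + c.(X + X))) has moves --a--▸ t1
Partition-refinement fixed point:
  B0 = {s0, s3}
  B1 = {s1}
  B2 = {s2}
  B3 = {t0, t3}
  B4 = {t1}
  B5 = {t2}
s0 ∈ B0, t0 ∈ B3 → different blocks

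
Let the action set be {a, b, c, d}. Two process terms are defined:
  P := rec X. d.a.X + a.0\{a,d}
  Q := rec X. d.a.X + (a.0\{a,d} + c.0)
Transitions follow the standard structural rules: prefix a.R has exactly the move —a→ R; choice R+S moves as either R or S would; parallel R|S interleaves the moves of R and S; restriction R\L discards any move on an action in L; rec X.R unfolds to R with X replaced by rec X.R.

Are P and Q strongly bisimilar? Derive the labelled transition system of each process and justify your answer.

P ≁ Q

P's transition system — 3 states:
  u0 = rec X. d.a.X + a.0\{a,d} → =a=> u1, =d=> u2
  u1 = 0\{a,d} → deadlocked
  u2 = a.(rec X. d.a.X + a.0\{a,d}) → =a=> u0
Q's transition system — 4 states:
  v0 = rec X. d.a.X + (a.0\{a,d} + c.0) → =a=> v1, =c=> v2, =d=> v3
  v1 = 0\{a,d} → deadlocked
  v2 = 0 → deadlocked
  v3 = a.(rec X. d.a.X + (a.0\{a,d} + c.0)) → =a=> v0
Bisimilarity quotient blocks:
  B0 = {u0}
  B1 = {u1, v1, v2}
  B2 = {u2}
  B3 = {v0}
  B4 = {v3}
u0 ∈ B0, v0 ∈ B3 → different blocks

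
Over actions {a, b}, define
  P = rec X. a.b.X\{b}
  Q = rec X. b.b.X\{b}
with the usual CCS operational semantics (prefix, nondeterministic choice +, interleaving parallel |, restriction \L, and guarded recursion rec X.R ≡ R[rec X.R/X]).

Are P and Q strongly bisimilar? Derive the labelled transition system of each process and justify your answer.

LTS(P): 4 reachable states
  p0 = rec X. a.b.X\{b} ⊢ —a→ p1
  p1 = b.(rec X. a.b.X\{b})\{b} ⊢ —b→ p2
  p2 = (rec X. a.b.X\{b})\{b} ⊢ —a→ p3
  p3 = (b.(rec X. a.b.X\{b})\{b})\{b} ⊢ deadlocked
LTS(Q): 3 reachable states
  q0 = rec X. b.b.X\{b} ⊢ —b→ q1
  q1 = b.(rec X. b.b.X\{b})\{b} ⊢ —b→ q2
  q2 = (rec X. b.b.X\{b})\{b} ⊢ deadlocked
Coarsest stable partition (strong bisimilarity classes):
  B0 = {p0}
  B1 = {p1}
  B2 = {p2}
  B3 = {p3, q2}
  B4 = {q0}
  B5 = {q1}
p0 ∈ B0, q0 ∈ B4 → different blocks

not bisimilar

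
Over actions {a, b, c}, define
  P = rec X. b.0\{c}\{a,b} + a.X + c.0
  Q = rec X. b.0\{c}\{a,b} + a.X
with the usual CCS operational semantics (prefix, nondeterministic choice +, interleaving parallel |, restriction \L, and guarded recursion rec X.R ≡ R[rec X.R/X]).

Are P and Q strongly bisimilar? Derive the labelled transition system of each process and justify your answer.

P ≁ Q

P's transition system — 3 states:
  m0 = rec X. b.0\{c}\{a,b} + a.X + c.0 :: ··a··> m0, ··b··> m1, ··c··> m2
  m1 = 0\{c}\{a,b} :: deadlocked
  m2 = 0 :: deadlocked
Q's transition system — 2 states:
  n0 = rec X. b.0\{c}\{a,b} + a.X :: ··a··> n0, ··b··> n1
  n1 = 0\{c}\{a,b} :: deadlocked
Bisimilarity quotient blocks:
  B0 = {m0}
  B1 = {m1, m2, n1}
  B2 = {n0}
m0 ∈ B0, n0 ∈ B2 → different blocks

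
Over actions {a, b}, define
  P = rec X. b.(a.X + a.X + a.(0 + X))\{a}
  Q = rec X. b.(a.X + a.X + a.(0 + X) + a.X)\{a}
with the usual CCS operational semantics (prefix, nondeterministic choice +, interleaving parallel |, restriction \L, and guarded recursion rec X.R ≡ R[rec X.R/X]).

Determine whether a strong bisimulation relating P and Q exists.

bisimilar

Reachable graph of P (2 states):
  m0 = rec X. b.(a.X + a.X + a.(0 + X))\{a} has moves -b-> m1
  m1 = (a.(rec X. b.(a.X + a.X + a.(0 + X))\{a}) + a.(rec X. b.(a.X + a.X + a.(0 + X))\{a}) + a.(0 + (rec X. b.(a.X + a.X + a.(0 + X))\{a})))\{a} has moves (no moves)
Reachable graph of Q (2 states):
  n0 = rec X. b.(a.X + a.X + a.(0 + X) + a.X)\{a} has moves -b-> n1
  n1 = (a.(rec X. b.(a.X + a.X + a.(0 + X) + a.X)\{a}) + a.(rec X. b.(a.X + a.X + a.(0 + X) + a.X)\{a}) + a.(0 + (rec X. b.(a.X + a.X + a.(0 + X) + a.X)\{a})) + a.(rec X. b.(a.X + a.X + a.(0 + X) + a.X)\{a}))\{a} has moves (no moves)
Coarsest stable partition (strong bisimilarity classes):
  B0 = {m0, n0}
  B1 = {m1, n1}
m0 ∈ B0, n0 ∈ B0 → same block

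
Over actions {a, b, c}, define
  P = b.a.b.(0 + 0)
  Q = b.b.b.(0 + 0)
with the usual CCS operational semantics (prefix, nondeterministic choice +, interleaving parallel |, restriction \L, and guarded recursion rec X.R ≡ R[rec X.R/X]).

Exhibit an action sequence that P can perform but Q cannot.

LTS(P): 4 reachable states
  m0 = b.a.b.(0 + 0) ⊢ —b→ m1
  m1 = a.b.(0 + 0) ⊢ —a→ m2
  m2 = b.(0 + 0) ⊢ —b→ m3
  m3 = 0 + 0 ⊢ deadlocked
LTS(Q): 4 reachable states
  n0 = b.b.b.(0 + 0) ⊢ —b→ n1
  n1 = b.b.(0 + 0) ⊢ —b→ n2
  n2 = b.(0 + 0) ⊢ —b→ n3
  n3 = 0 + 0 ⊢ deadlocked
Executing ba from P (initial set {m0}):
  [1] b ⇒ {m1}
  [2] a ⇒ {m2}
  P completes σ.
Executing ba from Q (initial set {n0}):
  [1] b ⇒ {n1}
  [2] a ⇒ ∅  — Q cannot continue

ba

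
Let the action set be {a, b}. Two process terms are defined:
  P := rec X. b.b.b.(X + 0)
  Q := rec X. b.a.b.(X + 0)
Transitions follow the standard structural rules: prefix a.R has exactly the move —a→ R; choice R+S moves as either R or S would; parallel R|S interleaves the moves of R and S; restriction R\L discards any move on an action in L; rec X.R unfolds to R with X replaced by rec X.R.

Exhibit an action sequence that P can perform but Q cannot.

bb

P's transition system — 4 states:
  u0 = rec X. b.b.b.(X + 0) :: -b-> u1
  u1 = b.b.((rec X. b.b.b.(X + 0)) + 0) :: -b-> u2
  u2 = b.((rec X. b.b.b.(X + 0)) + 0) :: -b-> u3
  u3 = (rec X. b.b.b.(X + 0)) + 0 :: -b-> u1
Q's transition system — 4 states:
  v0 = rec X. b.a.b.(X + 0) :: -b-> v1
  v1 = a.b.((rec X. b.a.b.(X + 0)) + 0) :: -a-> v2
  v2 = b.((rec X. b.a.b.(X + 0)) + 0) :: -b-> v3
  v3 = (rec X. b.a.b.(X + 0)) + 0 :: -b-> v1
Executing bb from P (initial set {u0}):
  step 1 (b): {u1}
  step 2 (b): {u2}
  ✓ P
Executing bb from Q (initial set {v0}):
  step 1 (b): {v1}
  step 2 (b): ∅  — Q cannot continue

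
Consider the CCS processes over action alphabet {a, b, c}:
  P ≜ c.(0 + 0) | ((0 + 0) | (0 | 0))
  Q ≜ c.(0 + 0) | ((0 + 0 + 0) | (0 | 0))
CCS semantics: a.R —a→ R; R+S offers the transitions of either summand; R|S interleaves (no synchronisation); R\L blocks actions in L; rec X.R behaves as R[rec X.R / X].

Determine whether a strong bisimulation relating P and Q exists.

P ~ Q

LTS(P): 2 reachable states
  m0 = c.(0 + 0) | ((0 + 0) | (0 | 0)) | ··c··> m1
  m1 = (0 + 0) | ((0 + 0) | (0 | 0)) | ∅
LTS(Q): 2 reachable states
  n0 = c.(0 + 0) | ((0 + 0 + 0) | (0 | 0)) | ··c··> n1
  n1 = (0 + 0) | ((0 + 0 + 0) | (0 | 0)) | ∅
Coarsest stable partition (strong bisimilarity classes):
  B0 = {m0, n0}
  B1 = {m1, n1}
m0 ∈ B0, n0 ∈ B0 → same block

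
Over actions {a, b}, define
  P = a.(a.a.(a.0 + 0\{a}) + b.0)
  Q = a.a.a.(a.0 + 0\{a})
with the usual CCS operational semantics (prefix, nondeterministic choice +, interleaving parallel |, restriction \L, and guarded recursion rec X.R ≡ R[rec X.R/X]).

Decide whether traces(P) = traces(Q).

traces(P) ≠ traces(Q) — witness ⟨ab⟩

P's transition system — 5 states:
  s0 = a.(a.a.(a.0 + 0\{a}) + b.0) :: =a=> s1
  s1 = a.a.(a.0 + 0\{a}) + b.0 :: =a=> s2, =b=> s3
  s2 = a.(a.0 + 0\{a}) :: =a=> s4
  s3 = 0 :: (no moves)
  s4 = a.0 + 0\{a} :: =a=> s3
Q's transition system — 5 states:
  t0 = a.a.a.(a.0 + 0\{a}) :: =a=> t1
  t1 = a.a.(a.0 + 0\{a}) :: =a=> t2
  t2 = a.(a.0 + 0\{a}) :: =a=> t3
  t3 = a.0 + 0\{a} :: =a=> t4
  t4 = 0 :: (no moves)
Executing ab from P (initial set {s0}):
  step 1 (a): {s1}
  step 2 (b): {s3}
  P completes σ.
Executing ab from Q (initial set {t0}):
  step 1 (a): {t1}
  step 2 (b): no successor for Q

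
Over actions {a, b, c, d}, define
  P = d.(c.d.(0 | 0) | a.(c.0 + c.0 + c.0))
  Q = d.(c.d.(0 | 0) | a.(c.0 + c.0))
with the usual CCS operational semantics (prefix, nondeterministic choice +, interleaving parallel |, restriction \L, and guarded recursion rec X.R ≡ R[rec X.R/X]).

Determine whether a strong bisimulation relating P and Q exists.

P ~ Q

LTS(P): 10 reachable states
  p0 = d.(c.d.(0 | 0) | a.(c.0 + c.0 + c.0)) ⊢ =d=> p1
  p1 = c.d.(0 | 0) | a.(c.0 + c.0 + c.0) ⊢ =a=> p2, =c=> p3
  p2 = c.d.(0 | 0) | (c.0 + c.0 + c.0) ⊢ =c=> p4, =c=> p5
  p3 = d.(0 | 0) | a.(c.0 + c.0 + c.0) ⊢ =a=> p5, =d=> p6
  p4 = c.d.(0 | 0) | 0 ⊢ =c=> p7
  p5 = d.(0 | 0) | (c.0 + c.0 + c.0) ⊢ =c=> p7, =d=> p8
  p6 = 0 | 0 | a.(c.0 + c.0 + c.0) ⊢ =a=> p8
  p7 = d.(0 | 0) | 0 ⊢ =d=> p9
  p8 = 0 | 0 | (c.0 + c.0 + c.0) ⊢ =c=> p9
  p9 = 0 | 0 | 0 ⊢ ·
LTS(Q): 10 reachable states
  q0 = d.(c.d.(0 | 0) | a.(c.0 + c.0)) ⊢ =d=> q1
  q1 = c.d.(0 | 0) | a.(c.0 + c.0) ⊢ =a=> q2, =c=> q3
  q2 = c.d.(0 | 0) | (c.0 + c.0) ⊢ =c=> q4, =c=> q5
  q3 = d.(0 | 0) | a.(c.0 + c.0) ⊢ =a=> q5, =d=> q6
  q4 = c.d.(0 | 0) | 0 ⊢ =c=> q7
  q5 = d.(0 | 0) | (c.0 + c.0) ⊢ =c=> q7, =d=> q8
  q6 = 0 | 0 | a.(c.0 + c.0) ⊢ =a=> q8
  q7 = d.(0 | 0) | 0 ⊢ =d=> q9
  q8 = 0 | 0 | (c.0 + c.0) ⊢ =c=> q9
  q9 = 0 | 0 | 0 ⊢ ·
Bisimilarity quotient blocks:
  B0 = {p0, q0}
  B1 = {p1, q1}
  B2 = {p3, q3}
  B3 = {p5, q5}
  B4 = {p8, q8}
  B5 = {p9, q9}
  B6 = {p7, q7}
  B7 = {p6, q6}
  B8 = {p2, q2}
  B9 = {p4, q4}
p0 ∈ B0, q0 ∈ B0 → same block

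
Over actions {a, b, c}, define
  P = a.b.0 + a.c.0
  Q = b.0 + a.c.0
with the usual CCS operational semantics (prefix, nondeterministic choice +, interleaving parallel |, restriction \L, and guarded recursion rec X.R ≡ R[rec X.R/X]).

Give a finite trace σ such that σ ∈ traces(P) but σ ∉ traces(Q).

LTS(P): 4 reachable states
  p0 = a.b.0 + a.c.0 | ··a··> p1, ··a··> p2
  p1 = b.0 | ··b··> p3
  p2 = c.0 | ··c··> p3
  p3 = 0 | (no moves)
LTS(Q): 3 reachable states
  q0 = b.0 + a.c.0 | ··a··> q1, ··b··> q2
  q1 = c.0 | ··c··> q2
  q2 = 0 | (no moves)
Run σ = ⟨ab⟩ on P: start {p0}
  step 1 (a): {p1, p2}
  step 2 (b): {p3}
  ✓ P
Run σ = ⟨ab⟩ on Q: start {q0}
  step 1 (a): {q1}
  step 2 (b): no successor for Q

ab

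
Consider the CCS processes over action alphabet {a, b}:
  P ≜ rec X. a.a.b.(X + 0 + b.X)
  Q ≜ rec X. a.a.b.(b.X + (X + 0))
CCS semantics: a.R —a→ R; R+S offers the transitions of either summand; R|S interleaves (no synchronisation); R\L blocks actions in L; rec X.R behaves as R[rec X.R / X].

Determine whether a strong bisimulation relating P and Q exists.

P ~ Q

P's transition system — 4 states:
  m0 = rec X. a.a.b.(X + 0 + b.X) ⊢ ··a··> m1
  m1 = a.b.((rec X. a.a.b.(X + 0 + b.X)) + 0 + b.(rec X. a.a.b.(X + 0 + b.X))) ⊢ ··a··> m2
  m2 = b.((rec X. a.a.b.(X + 0 + b.X)) + 0 + b.(rec X. a.a.b.(X + 0 + b.X))) ⊢ ··b··> m3
  m3 = (rec X. a.a.b.(X + 0 + b.X)) + 0 + b.(rec X. a.a.b.(X + 0 + b.X)) ⊢ ··a··> m1, ··b··> m0
Q's transition system — 4 states:
  n0 = rec X. a.a.b.(b.X + (X + 0)) ⊢ ··a··> n1
  n1 = a.b.(b.(rec X. a.a.b.(b.X + (X + 0))) + ((rec X. a.a.b.(b.X + (X + 0))) + 0)) ⊢ ··a··> n2
  n2 = b.(b.(rec X. a.a.b.(b.X + (X + 0))) + ((rec X. a.a.b.(b.X + (X + 0))) + 0)) ⊢ ··b··> n3
  n3 = b.(rec X. a.a.b.(b.X + (X + 0))) + ((rec X. a.a.b.(b.X + (X + 0))) + 0) ⊢ ··a··> n1, ··b··> n0
Partition-refinement fixed point:
  B0 = {m0, n0}
  B1 = {m1, n1}
  B2 = {m2, n2}
  B3 = {m3, n3}
m0 ∈ B0, n0 ∈ B0 → same block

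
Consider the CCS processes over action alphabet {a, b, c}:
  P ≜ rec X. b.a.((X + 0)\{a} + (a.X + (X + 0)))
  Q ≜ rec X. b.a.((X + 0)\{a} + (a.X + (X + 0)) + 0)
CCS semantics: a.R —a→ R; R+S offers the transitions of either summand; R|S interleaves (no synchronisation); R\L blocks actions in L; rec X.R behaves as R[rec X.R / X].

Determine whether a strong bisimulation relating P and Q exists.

Reachable graph of P (4 states):
  s0 = rec X. b.a.((X + 0)\{a} + (a.X + (X + 0))) has moves --b--▸ s1
  s1 = a.(((rec X. b.a.((X + 0)\{a} + (a.X + (X + 0)))) + 0)\{a} + (a.(rec X. b.a.((X + 0)\{a} + (a.X + (X + 0)))) + ((rec X. b.a.((X + 0)\{a} + (a.X + (X + 0)))) + 0))) has moves --a--▸ s2
  s2 = ((rec X. b.a.((X + 0)\{a} + (a.X + (X + 0)))) + 0)\{a} + (a.(rec X. b.a.((X + 0)\{a} + (a.X + (X + 0)))) + ((rec X. b.a.((X + 0)\{a} + (a.X + (X + 0)))) + 0)) has moves --a--▸ s0, --b--▸ s1, --b--▸ s3
  s3 = (a.(((rec X. b.a.((X + 0)\{a} + (a.X + (X + 0)))) + 0)\{a} + (a.(rec X. b.a.((X + 0)\{a} + (a.X + (X + 0)))) + ((rec X. b.a.((X + 0)\{a} + (a.X + (X + 0)))) + 0))))\{a} has moves ∅
Reachable graph of Q (4 states):
  t0 = rec X. b.a.((X + 0)\{a} + (a.X + (X + 0)) + 0) has moves --b--▸ t1
  t1 = a.(((rec X. b.a.((X + 0)\{a} + (a.X + (X + 0)) + 0)) + 0)\{a} + (a.(rec X. b.a.((X + 0)\{a} + (a.X + (X + 0)) + 0)) + ((rec X. b.a.((X + 0)\{a} + (a.X + (X + 0)) + 0)) + 0)) + 0) has moves --a--▸ t2
  t2 = ((rec X. b.a.((X + 0)\{a} + (a.X + (X + 0)) + 0)) + 0)\{a} + (a.(rec X. b.a.((X + 0)\{a} + (a.X + (X + 0)) + 0)) + ((rec X. b.a.((X + 0)\{a} + (a.X + (X + 0)) + 0)) + 0)) + 0 has moves --a--▸ t0, --b--▸ t1, --b--▸ t3
  t3 = (a.(((rec X. b.a.((X + 0)\{a} + (a.X + (X + 0)) + 0)) + 0)\{a} + (a.(rec X. b.a.((X + 0)\{a} + (a.X + (X + 0)) + 0)) + ((rec X. b.a.((X + 0)\{a} + (a.X + (X + 0)) + 0)) + 0)) + 0))\{a} has moves ∅
Bisimilarity quotient blocks:
  B0 = {s0, t0}
  B1 = {s1, t1}
  B2 = {s2, t2}
  B3 = {s3, t3}
s0 ∈ B0, t0 ∈ B0 → same block

bisimilar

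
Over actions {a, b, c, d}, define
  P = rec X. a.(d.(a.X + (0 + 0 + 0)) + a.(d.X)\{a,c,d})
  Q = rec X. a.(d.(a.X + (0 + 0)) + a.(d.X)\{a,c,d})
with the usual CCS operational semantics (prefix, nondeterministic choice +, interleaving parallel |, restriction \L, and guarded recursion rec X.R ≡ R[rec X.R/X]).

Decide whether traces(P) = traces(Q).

LTS(P): 4 reachable states
  s0 = rec X. a.(d.(a.X + (0 + 0 + 0)) + a.(d.X)\{a,c,d}) :: =a=> s1
  s1 = d.(a.(rec X. a.(d.(a.X + (0 + 0 + 0)) + a.(d.X)\{a,c,d})) + (0 + 0 + 0)) + a.(d.(rec X. a.(d.(a.X + (0 + 0 + 0)) + a.(d.X)\{a,c,d})))\{a,c,d} :: =a=> s2, =d=> s3
  s2 = (d.(rec X. a.(d.(a.X + (0 + 0 + 0)) + a.(d.X)\{a,c,d})))\{a,c,d} :: ·
  s3 = a.(rec X. a.(d.(a.X + (0 + 0 + 0)) + a.(d.X)\{a,c,d})) + (0 + 0 + 0) :: =a=> s0
LTS(Q): 4 reachable states
  t0 = rec X. a.(d.(a.X + (0 + 0)) + a.(d.X)\{a,c,d}) :: =a=> t1
  t1 = d.(a.(rec X. a.(d.(a.X + (0 + 0)) + a.(d.X)\{a,c,d})) + (0 + 0)) + a.(d.(rec X. a.(d.(a.X + (0 + 0)) + a.(d.X)\{a,c,d})))\{a,c,d} :: =a=> t2, =d=> t3
  t2 = (d.(rec X. a.(d.(a.X + (0 + 0)) + a.(d.X)\{a,c,d})))\{a,c,d} :: ·
  t3 = a.(rec X. a.(d.(a.X + (0 + 0)) + a.(d.X)\{a,c,d})) + (0 + 0) :: =a=> t0
Bisimilarity quotient blocks:
  B0 = {s0, t0}
  B1 = {s1, t1}
  B2 = {s2, t2}
  B3 = {s3, t3}
s0 ∈ B0, t0 ∈ B0 → same block
Bisimilar ⇒ trace-equivalent.

traces(P) = traces(Q)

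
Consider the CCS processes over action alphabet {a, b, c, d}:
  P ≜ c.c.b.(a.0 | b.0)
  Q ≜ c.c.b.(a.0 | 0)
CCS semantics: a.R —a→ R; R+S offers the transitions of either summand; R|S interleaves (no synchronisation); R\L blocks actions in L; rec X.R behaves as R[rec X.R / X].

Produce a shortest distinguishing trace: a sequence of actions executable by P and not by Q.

ccbb

LTS(P): 7 reachable states
  s0 = c.c.b.(a.0 | b.0) has moves --c--▸ s1
  s1 = c.b.(a.0 | b.0) has moves --c--▸ s2
  s2 = b.(a.0 | b.0) has moves --b--▸ s3
  s3 = a.0 | b.0 has moves --a--▸ s4, --b--▸ s5
  s4 = 0 | b.0 has moves --b--▸ s6
  s5 = a.0 | 0 has moves --a--▸ s6
  s6 = 0 | 0 has moves deadlocked
LTS(Q): 5 reachable states
  t0 = c.c.b.(a.0 | 0) has moves --c--▸ t1
  t1 = c.b.(a.0 | 0) has moves --c--▸ t2
  t2 = b.(a.0 | 0) has moves --b--▸ t3
  t3 = a.0 | 0 has moves --a--▸ t4
  t4 = 0 | 0 has moves deadlocked
Run σ = ⟨ccbb⟩ on P: start {s0}
  step 1 (c): {s1}
  step 2 (c): {s2}
  step 3 (b): {s3}
  step 4 (b): {s5}
  — P admits the full trace.
Run σ = ⟨ccbb⟩ on Q: start {t0}
  step 1 (c): {t1}
  step 2 (c): {t2}
  step 3 (b): {t3}
  step 4 (b): no successor for Q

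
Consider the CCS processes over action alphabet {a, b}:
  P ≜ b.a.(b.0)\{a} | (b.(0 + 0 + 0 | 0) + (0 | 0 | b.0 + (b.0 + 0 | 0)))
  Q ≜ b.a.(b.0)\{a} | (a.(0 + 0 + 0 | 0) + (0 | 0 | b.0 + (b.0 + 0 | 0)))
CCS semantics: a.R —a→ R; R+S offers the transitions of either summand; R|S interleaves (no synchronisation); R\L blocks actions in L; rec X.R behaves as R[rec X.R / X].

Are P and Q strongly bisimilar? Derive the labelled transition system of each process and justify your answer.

LTS(P): 16 reachable states
  p0 = b.a.(b.0)\{a} | (b.(0 + 0 + 0 | 0) + (0 | 0 | b.0 + (b.0 + 0 | 0))) has moves =b=> p1, =b=> p2, =b=> p3, =b=> p4
  p1 = a.(b.0)\{a} | (b.(0 + 0 + 0 | 0) + (0 | 0 | b.0 + (b.0 + 0 | 0))) has moves =a=> p5, =b=> p6, =b=> p7, =b=> p8
  p2 = b.a.(b.0)\{a} | (0 + 0 + 0 | 0) has moves =b=> p6
  p3 = b.a.(b.0)\{a} | (0 | 0 | 0) has moves =b=> p7
  p4 = b.a.(b.0)\{a} | 0 has moves =b=> p8
  p5 = (b.0)\{a} | (b.(0 + 0 + 0 | 0) + (0 | 0 | b.0 + (b.0 + 0 | 0))) has moves =b=> p10, =b=> p11, =b=> p12, =b=> p9
  p6 = a.(b.0)\{a} | (0 + 0 + 0 | 0) has moves =a=> p9
  p7 = a.(b.0)\{a} | (0 | 0 | 0) has moves =a=> p10
  p8 = a.(b.0)\{a} | 0 has moves =a=> p11
  p9 = (b.0)\{a} | (0 + 0 + 0 | 0) has moves =b=> p13
  p10 = (b.0)\{a} | (0 | 0 | 0) has moves =b=> p14
  p11 = (b.0)\{a} | 0 has moves =b=> p15
  p12 = 0\{a} | (b.(0 + 0 + 0 | 0) + (0 | 0 | b.0 + (b.0 + 0 | 0))) has moves =b=> p13, =b=> p14, =b=> p15
  p13 = 0\{a} | (0 + 0 + 0 | 0) has moves ·
  p14 = 0\{a} | (0 | 0 | 0) has moves ·
  p15 = 0\{a} | 0 has moves ·
LTS(Q): 16 reachable states
  q0 = b.a.(b.0)\{a} | (a.(0 + 0 + 0 | 0) + (0 | 0 | b.0 + (b.0 + 0 | 0))) has moves =a=> q1, =b=> q2, =b=> q3, =b=> q4
  q1 = b.a.(b.0)\{a} | (0 + 0 + 0 | 0) has moves =b=> q5
  q2 = a.(b.0)\{a} | (a.(0 + 0 + 0 | 0) + (0 | 0 | b.0 + (b.0 + 0 | 0))) has moves =a=> q5, =a=> q6, =b=> q7, =b=> q8
  q3 = b.a.(b.0)\{a} | (0 | 0 | 0) has moves =b=> q7
  q4 = b.a.(b.0)\{a} | 0 has moves =b=> q8
  q5 = a.(b.0)\{a} | (0 + 0 + 0 | 0) has moves =a=> q9
  q6 = (b.0)\{a} | (a.(0 + 0 + 0 | 0) + (0 | 0 | b.0 + (b.0 + 0 | 0))) has moves =a=> q9, =b=> q10, =b=> q11, =b=> q12
  q7 = a.(b.0)\{a} | (0 | 0 | 0) has moves =a=> q10
  q8 = a.(b.0)\{a} | 0 has moves =a=> q11
  q9 = (b.0)\{a} | (0 + 0 + 0 | 0) has moves =b=> q13
  q10 = (b.0)\{a} | (0 | 0 | 0) has moves =b=> q14
  q11 = (b.0)\{a} | 0 has moves =b=> q15
  q12 = 0\{a} | (a.(0 + 0 + 0 | 0) + (0 | 0 | b.0 + (b.0 + 0 | 0))) has moves =a=> q13, =b=> q14, =b=> q15
  q13 = 0\{a} | (0 + 0 + 0 | 0) has moves ·
  q14 = 0\{a} | (0 | 0 | 0) has moves ·
  q15 = 0\{a} | 0 has moves ·
Coarsest stable partition (strong bisimilarity classes):
  B0 = {p0}
  B1 = {p1}
  B2 = {p6, p7, p8, q5, q7, q8}
  B3 = {p10, p11, p12, p9, q10, q11, q9}
  B4 = {p13, p14, p15, q13, q14, q15}
  B5 = {p5}
  B6 = {p2, p3, p4, q1, q3, q4}
  B7 = {q0}
  B8 = {q2}
  B9 = {q6}
  B10 = {q12}
p0 ∈ B0, q0 ∈ B7 → different blocks

not bisimilar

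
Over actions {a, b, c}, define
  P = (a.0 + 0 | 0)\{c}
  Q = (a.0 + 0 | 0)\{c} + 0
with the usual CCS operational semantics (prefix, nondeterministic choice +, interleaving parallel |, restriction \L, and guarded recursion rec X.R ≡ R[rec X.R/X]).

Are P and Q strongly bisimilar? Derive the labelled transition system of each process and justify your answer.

Reachable graph of P (2 states):
  u0 = (a.0 + 0 | 0)\{c} | ··a··> u1
  u1 = 0\{c} | ∅
Reachable graph of Q (2 states):
  v0 = (a.0 + 0 | 0)\{c} + 0 | ··a··> v1
  v1 = 0\{c} | ∅
Coarsest stable partition (strong bisimilarity classes):
  B0 = {u0, v0}
  B1 = {u1, v1}
u0 ∈ B0, v0 ∈ B0 → same block

YES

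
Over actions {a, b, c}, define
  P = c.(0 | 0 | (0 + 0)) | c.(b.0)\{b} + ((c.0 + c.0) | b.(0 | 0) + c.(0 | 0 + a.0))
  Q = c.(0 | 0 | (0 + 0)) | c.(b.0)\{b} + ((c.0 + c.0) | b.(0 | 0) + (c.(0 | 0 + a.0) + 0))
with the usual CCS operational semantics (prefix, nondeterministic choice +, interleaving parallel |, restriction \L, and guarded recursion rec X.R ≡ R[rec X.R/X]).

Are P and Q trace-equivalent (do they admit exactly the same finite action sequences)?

Reachable graph of P (9 states):
  p0 = c.(0 | 0 | (0 + 0)) | c.(b.0)\{b} + ((c.0 + c.0) | b.(0 | 0) + c.(0 | 0 + a.0)) has moves --b--▸ p1, --c--▸ p2, --c--▸ p3, --c--▸ p4, --c--▸ p5
  p1 = (c.0 + c.0) | (0 | 0) has moves --c--▸ p6
  p2 = 0 | 0 + a.0 has moves --a--▸ p7
  p3 = 0 | 0 | (0 + 0) | c.(b.0)\{b} has moves --c--▸ p8
  p4 = 0 | b.(0 | 0) has moves --b--▸ p6
  p5 = c.(0 | 0 | (0 + 0)) | (b.0)\{b} has moves --c--▸ p8
  p6 = 0 | (0 | 0) has moves ∅
  p7 = 0 has moves ∅
  p8 = 0 | 0 | (0 + 0) | (b.0)\{b} has moves ∅
Reachable graph of Q (9 states):
  q0 = c.(0 | 0 | (0 + 0)) | c.(b.0)\{b} + ((c.0 + c.0) | b.(0 | 0) + (c.(0 | 0 + a.0) + 0)) has moves --b--▸ q1, --c--▸ q2, --c--▸ q3, --c--▸ q4, --c--▸ q5
  q1 = (c.0 + c.0) | (0 | 0) has moves --c--▸ q6
  q2 = 0 | 0 + a.0 has moves --a--▸ q7
  q3 = 0 | 0 | (0 + 0) | c.(b.0)\{b} has moves --c--▸ q8
  q4 = 0 | b.(0 | 0) has moves --b--▸ q6
  q5 = c.(0 | 0 | (0 + 0)) | (b.0)\{b} has moves --c--▸ q8
  q6 = 0 | (0 | 0) has moves ∅
  q7 = 0 has moves ∅
  q8 = 0 | 0 | (0 + 0) | (b.0)\{b} has moves ∅
Coarsest stable partition (strong bisimilarity classes):
  B0 = {p0, q0}
  B1 = {p4, q4}
  B2 = {p6, p7, p8, q6, q7, q8}
  B3 = {p1, p3, p5, q1, q3, q5}
  B4 = {p2, q2}
p0 ∈ B0, q0 ∈ B0 → same block
Bisimilar ⇒ trace-equivalent.

traces(P) = traces(Q)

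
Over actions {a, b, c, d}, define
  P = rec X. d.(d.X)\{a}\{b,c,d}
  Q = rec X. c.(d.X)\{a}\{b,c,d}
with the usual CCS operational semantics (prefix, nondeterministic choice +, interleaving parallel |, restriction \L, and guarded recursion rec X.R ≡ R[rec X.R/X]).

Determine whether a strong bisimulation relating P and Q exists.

not bisimilar

Reachable graph of P (2 states):
  m0 = rec X. d.(d.X)\{a}\{b,c,d} has moves ··d··> m1
  m1 = (d.(rec X. d.(d.X)\{a}\{b,c,d}))\{a}\{b,c,d} has moves stopped
Reachable graph of Q (2 states):
  n0 = rec X. c.(d.X)\{a}\{b,c,d} has moves ··c··> n1
  n1 = (d.(rec X. c.(d.X)\{a}\{b,c,d}))\{a}\{b,c,d} has moves stopped
Coarsest stable partition (strong bisimilarity classes):
  B0 = {m0}
  B1 = {m1, n1}
  B2 = {n0}
m0 ∈ B0, n0 ∈ B2 → different blocks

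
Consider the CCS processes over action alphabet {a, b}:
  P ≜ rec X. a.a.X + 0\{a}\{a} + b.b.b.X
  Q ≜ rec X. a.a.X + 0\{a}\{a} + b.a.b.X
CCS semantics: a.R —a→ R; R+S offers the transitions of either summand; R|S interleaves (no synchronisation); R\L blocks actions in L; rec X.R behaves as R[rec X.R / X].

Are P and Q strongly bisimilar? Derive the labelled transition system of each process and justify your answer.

Reachable graph of P (4 states):
  p0 = rec X. a.a.X + 0\{a}\{a} + b.b.b.X → =a=> p1, =b=> p2
  p1 = a.(rec X. a.a.X + 0\{a}\{a} + b.b.b.X) → =a=> p0
  p2 = b.b.(rec X. a.a.X + 0\{a}\{a} + b.b.b.X) → =b=> p3
  p3 = b.(rec X. a.a.X + 0\{a}\{a} + b.b.b.X) → =b=> p0
Reachable graph of Q (4 states):
  q0 = rec X. a.a.X + 0\{a}\{a} + b.a.b.X → =a=> q1, =b=> q2
  q1 = a.(rec X. a.a.X + 0\{a}\{a} + b.a.b.X) → =a=> q0
  q2 = a.b.(rec X. a.a.X + 0\{a}\{a} + b.a.b.X) → =a=> q3
  q3 = b.(rec X. a.a.X + 0\{a}\{a} + b.a.b.X) → =b=> q0
Partition-refinement fixed point:
  B0 = {p0}
  B1 = {p1}
  B2 = {p2}
  B3 = {p3}
  B4 = {q0}
  B5 = {q1}
  B6 = {q2}
  B7 = {q3}
p0 ∈ B0, q0 ∈ B4 → different blocks

not bisimilar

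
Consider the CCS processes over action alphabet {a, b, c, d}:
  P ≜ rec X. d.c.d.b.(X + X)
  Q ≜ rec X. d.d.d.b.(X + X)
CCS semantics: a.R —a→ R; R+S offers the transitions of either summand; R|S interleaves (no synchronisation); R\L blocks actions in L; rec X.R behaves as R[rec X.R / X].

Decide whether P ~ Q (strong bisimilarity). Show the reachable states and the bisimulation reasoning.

Reachable graph of P (5 states):
  m0 = rec X. d.c.d.b.(X + X) → -d-> m1
  m1 = c.d.b.((rec X. d.c.d.b.(X + X)) + (rec X. d.c.d.b.(X + X))) → -c-> m2
  m2 = d.b.((rec X. d.c.d.b.(X + X)) + (rec X. d.c.d.b.(X + X))) → -d-> m3
  m3 = b.((rec X. d.c.d.b.(X + X)) + (rec X. d.c.d.b.(X + X))) → -b-> m4
  m4 = (rec X. d.c.d.b.(X + X)) + (rec X. d.c.d.b.(X + X)) → -d-> m1
Reachable graph of Q (5 states):
  n0 = rec X. d.d.d.b.(X + X) → -d-> n1
  n1 = d.d.b.((rec X. d.d.d.b.(X + X)) + (rec X. d.d.d.b.(X + X))) → -d-> n2
  n2 = d.b.((rec X. d.d.d.b.(X + X)) + (rec X. d.d.d.b.(X + X))) → -d-> n3
  n3 = b.((rec X. d.d.d.b.(X + X)) + (rec X. d.d.d.b.(X + X))) → -b-> n4
  n4 = (rec X. d.d.d.b.(X + X)) + (rec X. d.d.d.b.(X + X)) → -d-> n1
Coarsest stable partition (strong bisimilarity classes):
  B0 = {m0, m4}
  B1 = {m1}
  B2 = {m2}
  B3 = {m3}
  B4 = {n0, n4}
  B5 = {n1}
  B6 = {n2}
  B7 = {n3}
m0 ∈ B0, n0 ∈ B4 → different blocks

NO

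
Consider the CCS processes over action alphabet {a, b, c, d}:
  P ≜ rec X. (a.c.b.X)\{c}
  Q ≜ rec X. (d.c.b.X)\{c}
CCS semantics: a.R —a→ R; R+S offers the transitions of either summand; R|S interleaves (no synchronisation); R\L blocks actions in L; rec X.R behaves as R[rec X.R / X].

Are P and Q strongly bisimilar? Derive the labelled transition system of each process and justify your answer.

P ≁ Q

Reachable graph of P (2 states):
  m0 = rec X. (a.c.b.X)\{c} | ··a··> m1
  m1 = (c.b.(rec X. (a.c.b.X)\{c}))\{c} | (no moves)
Reachable graph of Q (2 states):
  n0 = rec X. (d.c.b.X)\{c} | ··d··> n1
  n1 = (c.b.(rec X. (d.c.b.X)\{c}))\{c} | (no moves)
Coarsest stable partition (strong bisimilarity classes):
  B0 = {m0}
  B1 = {m1, n1}
  B2 = {n0}
m0 ∈ B0, n0 ∈ B2 → different blocks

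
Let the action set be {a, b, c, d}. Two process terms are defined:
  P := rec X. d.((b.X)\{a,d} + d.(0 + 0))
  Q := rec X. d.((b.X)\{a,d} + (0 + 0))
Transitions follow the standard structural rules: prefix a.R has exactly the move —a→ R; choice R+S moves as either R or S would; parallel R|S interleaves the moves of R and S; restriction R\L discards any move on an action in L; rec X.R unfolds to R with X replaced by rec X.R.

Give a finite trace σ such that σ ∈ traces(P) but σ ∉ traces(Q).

P's transition system — 4 states:
  s0 = rec X. d.((b.X)\{a,d} + d.(0 + 0)) :: -d-> s1
  s1 = (b.(rec X. d.((b.X)\{a,d} + d.(0 + 0))))\{a,d} + d.(0 + 0) :: -b-> s2, -d-> s3
  s2 = (rec X. d.((b.X)\{a,d} + d.(0 + 0)))\{a,d} :: deadlocked
  s3 = 0 + 0 :: deadlocked
Q's transition system — 3 states:
  t0 = rec X. d.((b.X)\{a,d} + (0 + 0)) :: -d-> t1
  t1 = (b.(rec X. d.((b.X)\{a,d} + (0 + 0))))\{a,d} + (0 + 0) :: -b-> t2
  t2 = (rec X. d.((b.X)\{a,d} + (0 + 0)))\{a,d} :: deadlocked
Trace ⟨dd⟩ through P, begin at {s0}:
  step 1 (d): {s1}
  step 2 (d): {s3}
  — P admits the full trace.
Trace ⟨dd⟩ through Q, begin at {t0}:
  step 1 (d): {t1}
  step 2 (d): ∅ (Q stuck)

dd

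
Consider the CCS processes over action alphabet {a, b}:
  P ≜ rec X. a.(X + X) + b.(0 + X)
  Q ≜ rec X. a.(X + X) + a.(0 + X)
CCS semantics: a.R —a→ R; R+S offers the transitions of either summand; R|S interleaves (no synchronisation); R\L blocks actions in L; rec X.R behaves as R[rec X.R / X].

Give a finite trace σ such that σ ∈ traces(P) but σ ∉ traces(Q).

LTS(P): 3 reachable states
  m0 = rec X. a.(X + X) + b.(0 + X) | ··a··> m1, ··b··> m2
  m1 = (rec X. a.(X + X) + b.(0 + X)) + (rec X. a.(X + X) + b.(0 + X)) | ··a··> m1, ··b··> m2
  m2 = 0 + (rec X. a.(X + X) + b.(0 + X)) | ··a··> m1, ··b··> m2
LTS(Q): 3 reachable states
  n0 = rec X. a.(X + X) + a.(0 + X) | ··a··> n1, ··a··> n2
  n1 = (rec X. a.(X + X) + a.(0 + X)) + (rec X. a.(X + X) + a.(0 + X)) | ··a··> n1, ··a··> n2
  n2 = 0 + (rec X. a.(X + X) + a.(0 + X)) | ··a··> n1, ··a··> n2
Trace ⟨b⟩ through P, begin at {m0}:
  [1] b ⇒ {m2}
  P completes σ.
Trace ⟨b⟩ through Q, begin at {n0}:
  [1] b ⇒ ∅ (Q stuck)

b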